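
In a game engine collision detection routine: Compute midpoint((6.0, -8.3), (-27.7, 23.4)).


M = ((6+(-27.7))/2, ((-8.3)+23.4)/2)
= (-10.85, 7.55)

(-10.85, 7.55)


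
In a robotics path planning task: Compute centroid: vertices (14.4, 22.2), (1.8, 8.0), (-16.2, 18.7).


Centroid = ((x_A+x_B+x_C)/3, (y_A+y_B+y_C)/3)
= ((14.4+1.8+(-16.2))/3, (22.2+8+18.7)/3)
= (0, 16.3)

(0, 16.3)


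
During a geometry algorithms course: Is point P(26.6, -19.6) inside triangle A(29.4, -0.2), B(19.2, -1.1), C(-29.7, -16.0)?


Cross products: AB x AP = 195.36, BC x BP = 1014.91, CA x CP = -1102.3
All same sign? no

No, outside


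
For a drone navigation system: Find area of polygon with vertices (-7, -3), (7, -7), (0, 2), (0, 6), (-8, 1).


Shoelace sum: ((-7)*(-7) - 7*(-3)) + (7*2 - 0*(-7)) + (0*6 - 0*2) + (0*1 - (-8)*6) + ((-8)*(-3) - (-7)*1)
= 163
Area = |163|/2 = 81.5

81.5


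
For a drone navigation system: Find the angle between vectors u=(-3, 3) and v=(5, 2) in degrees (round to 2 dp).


u.v = -9, |u| = sqrt(18) = 4.2426, |v| = sqrt(29) = 5.3852
cos(theta) = u.v/(|u||v|) = -9/sqrt(522) = -0.393919
theta = acos(-0.393919) = 113.2 degrees

113.2 degrees


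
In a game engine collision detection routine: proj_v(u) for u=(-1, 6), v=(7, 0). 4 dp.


u.v = -7, |v| = sqrt(49) = 7
Scalar projection = u.v / |v| = -7 / sqrt(49) = -1

-1


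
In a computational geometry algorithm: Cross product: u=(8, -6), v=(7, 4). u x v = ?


u x v = u_x*v_y - u_y*v_x = 8*4 - (-6)*7
= 32 - (-42) = 74

74


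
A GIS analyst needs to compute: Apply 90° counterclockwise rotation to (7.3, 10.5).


90° CCW: (x,y) -> (-y, x)
(7.3,10.5) -> (-10.5, 7.3)

(-10.5, 7.3)


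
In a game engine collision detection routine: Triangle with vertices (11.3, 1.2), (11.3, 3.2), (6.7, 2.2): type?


Side lengths squared: AB^2=4, BC^2=22.16, CA^2=22.16
Sorted: [4, 22.16, 22.16]
By sides: Isosceles, By angles: Acute

Isosceles, Acute


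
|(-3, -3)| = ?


|u| = sqrt((-3)^2 + (-3)^2) = sqrt(18) = 4.2426

4.2426


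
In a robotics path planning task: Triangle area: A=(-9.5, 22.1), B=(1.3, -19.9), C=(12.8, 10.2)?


Area = |x_A(y_B-y_C) + x_B(y_C-y_A) + x_C(y_A-y_B)|/2
= |285.95 + (-15.47) + 537.6|/2
= 808.08/2 = 404.04

404.04


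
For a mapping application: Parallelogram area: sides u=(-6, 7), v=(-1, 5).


|u x v| = |(-6)*5 - 7*(-1)|
= |(-30) - (-7)| = 23

23


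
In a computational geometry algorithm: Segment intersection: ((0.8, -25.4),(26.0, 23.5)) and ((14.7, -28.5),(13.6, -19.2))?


Cross products: d1=125.86, d2=-162.29, d3=-757.83, d4=-469.68
d1*d2 < 0 and d3*d4 < 0? no

No, they don't intersect


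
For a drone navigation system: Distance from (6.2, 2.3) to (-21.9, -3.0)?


dx=-28.1, dy=-5.3
d^2 = (-28.1)^2 + (-5.3)^2 = 817.7
d = sqrt(817.7) = 28.5955

28.5955


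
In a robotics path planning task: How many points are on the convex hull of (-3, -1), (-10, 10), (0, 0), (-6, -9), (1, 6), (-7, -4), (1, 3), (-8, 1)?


Convex hull vertices (CCW): (-10, 10), (-6, -9), (0, 0), (1, 3), (1, 6)
Count = 5

5


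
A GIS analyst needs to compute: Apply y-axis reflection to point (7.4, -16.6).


Reflection over y-axis: (x,y) -> (-x,y)
(7.4, -16.6) -> (-7.4, -16.6)

(-7.4, -16.6)


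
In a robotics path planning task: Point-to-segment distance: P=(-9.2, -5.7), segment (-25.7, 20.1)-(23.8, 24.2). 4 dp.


Project P onto AB: t = 0.2882 (clamped to [0,1])
Closest point on segment: (-11.4348, 21.2816)
Distance: 27.074

27.074


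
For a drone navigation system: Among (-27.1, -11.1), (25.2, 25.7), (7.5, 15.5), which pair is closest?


d(P0,P1) = 63.9494, d(P0,P2) = 43.6431, d(P1,P2) = 20.4287
Closest: P1 and P2

Closest pair: (25.2, 25.7) and (7.5, 15.5), distance = 20.4287


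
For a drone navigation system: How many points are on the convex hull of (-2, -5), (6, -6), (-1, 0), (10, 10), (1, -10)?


Convex hull vertices (CCW): (-2, -5), (1, -10), (6, -6), (10, 10), (-1, 0)
Count = 5

5


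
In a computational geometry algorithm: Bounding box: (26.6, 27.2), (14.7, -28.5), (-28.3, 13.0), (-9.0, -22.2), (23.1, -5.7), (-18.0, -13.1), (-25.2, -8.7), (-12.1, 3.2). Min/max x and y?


x range: [-28.3, 26.6]
y range: [-28.5, 27.2]
Bounding box: (-28.3,-28.5) to (26.6,27.2)

(-28.3,-28.5) to (26.6,27.2)


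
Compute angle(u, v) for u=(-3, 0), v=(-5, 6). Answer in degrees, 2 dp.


u.v = 15, |u| = sqrt(9) = 3, |v| = sqrt(61) = 7.8102
cos(theta) = u.v/(|u||v|) = 15/sqrt(549) = 0.640184
theta = acos(0.640184) = 50.19 degrees

50.19 degrees


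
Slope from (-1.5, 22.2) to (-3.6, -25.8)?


slope = (y2-y1)/(x2-x1) = ((-25.8)-22.2)/((-3.6)-(-1.5)) = (-48)/(-2.1) = 22.8571

22.8571


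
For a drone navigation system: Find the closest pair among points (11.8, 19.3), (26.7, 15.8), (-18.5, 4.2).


d(P0,P1) = 15.3056, d(P0,P2) = 33.8541, d(P1,P2) = 46.6648
Closest: P0 and P1

Closest pair: (11.8, 19.3) and (26.7, 15.8), distance = 15.3056


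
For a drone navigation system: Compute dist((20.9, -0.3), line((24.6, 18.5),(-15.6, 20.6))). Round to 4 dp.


|cross product| = 763.53
|line direction| = sqrt(1620.45) = 40.2548
Distance = 763.53/sqrt(1620.45) = 18.9674

18.9674


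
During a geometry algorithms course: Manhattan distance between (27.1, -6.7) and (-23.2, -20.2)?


|27.1-(-23.2)| + |(-6.7)-(-20.2)| = 50.3 + 13.5 = 63.8

63.8


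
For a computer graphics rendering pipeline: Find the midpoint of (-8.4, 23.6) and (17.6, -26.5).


M = (((-8.4)+17.6)/2, (23.6+(-26.5))/2)
= (4.6, -1.45)

(4.6, -1.45)


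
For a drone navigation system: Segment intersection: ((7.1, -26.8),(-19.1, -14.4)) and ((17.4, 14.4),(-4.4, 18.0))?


Cross products: d1=935.24, d2=759.24, d3=-1207.16, d4=-1031.16
d1*d2 < 0 and d3*d4 < 0? no

No, they don't intersect


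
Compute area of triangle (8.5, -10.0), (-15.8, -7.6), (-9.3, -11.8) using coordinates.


Area = |x_A(y_B-y_C) + x_B(y_C-y_A) + x_C(y_A-y_B)|/2
= |35.7 + 28.44 + 22.32|/2
= 86.46/2 = 43.23

43.23


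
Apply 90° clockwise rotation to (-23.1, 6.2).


90° CW: (x,y) -> (y, -x)
(-23.1,6.2) -> (6.2, 23.1)

(6.2, 23.1)


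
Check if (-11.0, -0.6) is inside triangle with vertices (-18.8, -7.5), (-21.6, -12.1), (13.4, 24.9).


Cross products: AB x AP = 16.56, BC x BP = 10.3, CA x CP = 30.54
All same sign? yes

Yes, inside


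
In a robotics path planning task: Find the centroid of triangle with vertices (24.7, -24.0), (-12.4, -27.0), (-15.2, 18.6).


Centroid = ((x_A+x_B+x_C)/3, (y_A+y_B+y_C)/3)
= ((24.7+(-12.4)+(-15.2))/3, ((-24)+(-27)+18.6)/3)
= (-0.9667, -10.8)

(-0.9667, -10.8)


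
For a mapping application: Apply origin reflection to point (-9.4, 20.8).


Reflection over origin: (x,y) -> (-x,-y)
(-9.4, 20.8) -> (9.4, -20.8)

(9.4, -20.8)


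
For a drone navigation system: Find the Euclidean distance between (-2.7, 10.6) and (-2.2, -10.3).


dx=0.5, dy=-20.9
d^2 = 0.5^2 + (-20.9)^2 = 437.06
d = sqrt(437.06) = 20.906

20.906


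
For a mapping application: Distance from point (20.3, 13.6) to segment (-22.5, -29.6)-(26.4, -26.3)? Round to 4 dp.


Project P onto AB: t = 0.9306 (clamped to [0,1])
Closest point on segment: (23.0081, -26.5289)
Distance: 40.2202

40.2202


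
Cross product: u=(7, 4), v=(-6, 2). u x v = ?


u x v = u_x*v_y - u_y*v_x = 7*2 - 4*(-6)
= 14 - (-24) = 38

38


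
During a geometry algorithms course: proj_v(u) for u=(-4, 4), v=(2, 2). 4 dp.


u.v = 0, |v| = sqrt(8) = 2.8284
Scalar projection = u.v / |v| = 0 / sqrt(8) = 0

0


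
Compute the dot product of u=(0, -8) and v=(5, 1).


u . v = u_x*v_x + u_y*v_y = 0*5 + (-8)*1
= 0 + (-8) = -8

-8


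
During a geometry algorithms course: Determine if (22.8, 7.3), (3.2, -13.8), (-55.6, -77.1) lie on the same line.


Cross product: (3.2-22.8)*((-77.1)-7.3) - ((-13.8)-7.3)*((-55.6)-22.8)
= 0

Yes, collinear


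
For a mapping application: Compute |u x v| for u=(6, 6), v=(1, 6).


|u x v| = |6*6 - 6*1|
= |36 - 6| = 30

30


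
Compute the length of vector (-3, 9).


|u| = sqrt((-3)^2 + 9^2) = sqrt(90) = 9.4868

9.4868


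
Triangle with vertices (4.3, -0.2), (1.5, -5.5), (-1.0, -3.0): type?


Side lengths squared: AB^2=35.93, BC^2=12.5, CA^2=35.93
Sorted: [12.5, 35.93, 35.93]
By sides: Isosceles, By angles: Acute

Isosceles, Acute


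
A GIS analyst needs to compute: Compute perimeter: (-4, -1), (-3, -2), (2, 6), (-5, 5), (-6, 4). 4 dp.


Sides: (-4, -1)->(-3, -2): sqrt(2) = 1.414214, (-3, -2)->(2, 6): sqrt(89) = 9.433981, (2, 6)->(-5, 5): sqrt(50) = 7.071068, (-5, 5)->(-6, 4): sqrt(2) = 1.414214, (-6, 4)->(-4, -1): sqrt(29) = 5.385165
Sum = 24.718642
Perimeter = 24.7186

24.7186


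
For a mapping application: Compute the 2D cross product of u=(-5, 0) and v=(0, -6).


u x v = u_x*v_y - u_y*v_x = (-5)*(-6) - 0*0
= 30 - 0 = 30

30


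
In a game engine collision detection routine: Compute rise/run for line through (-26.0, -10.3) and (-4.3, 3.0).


slope = (y2-y1)/(x2-x1) = (3-(-10.3))/((-4.3)-(-26)) = 13.3/21.7 = 0.6129

0.6129


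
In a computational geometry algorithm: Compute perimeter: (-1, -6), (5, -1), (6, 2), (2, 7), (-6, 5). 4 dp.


Sides: (-1, -6)->(5, -1): sqrt(61) = 7.81025, (5, -1)->(6, 2): sqrt(10) = 3.162278, (6, 2)->(2, 7): sqrt(41) = 6.403124, (2, 7)->(-6, 5): sqrt(68) = 8.246211, (-6, 5)->(-1, -6): sqrt(146) = 12.083046
Sum = 37.704909
Perimeter = 37.7049

37.7049


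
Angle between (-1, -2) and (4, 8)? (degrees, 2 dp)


u.v = -20, |u| = sqrt(5) = 2.2361, |v| = sqrt(80) = 8.9443
cos(theta) = u.v/(|u||v|) = -20/sqrt(400) = -1
theta = acos(-1) = 180 degrees

180 degrees


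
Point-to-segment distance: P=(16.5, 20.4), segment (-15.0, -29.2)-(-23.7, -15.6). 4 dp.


Project P onto AB: t = 1 (clamped to [0,1])
Closest point on segment: (-23.7, -15.6)
Distance: 53.9633

53.9633


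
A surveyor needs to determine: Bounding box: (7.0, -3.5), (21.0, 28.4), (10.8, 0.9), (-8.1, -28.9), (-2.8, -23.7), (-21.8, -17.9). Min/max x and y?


x range: [-21.8, 21]
y range: [-28.9, 28.4]
Bounding box: (-21.8,-28.9) to (21,28.4)

(-21.8,-28.9) to (21,28.4)


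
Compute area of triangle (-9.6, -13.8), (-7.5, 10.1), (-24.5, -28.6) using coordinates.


Area = |x_A(y_B-y_C) + x_B(y_C-y_A) + x_C(y_A-y_B)|/2
= |(-371.52) + 111 + 585.55|/2
= 325.03/2 = 162.515

162.515


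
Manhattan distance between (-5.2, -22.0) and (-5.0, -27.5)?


|(-5.2)-(-5)| + |(-22)-(-27.5)| = 0.2 + 5.5 = 5.7

5.7


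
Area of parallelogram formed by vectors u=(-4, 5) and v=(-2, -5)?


|u x v| = |(-4)*(-5) - 5*(-2)|
= |20 - (-10)| = 30

30


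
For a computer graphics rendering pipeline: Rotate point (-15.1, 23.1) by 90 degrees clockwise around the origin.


90° CW: (x,y) -> (y, -x)
(-15.1,23.1) -> (23.1, 15.1)

(23.1, 15.1)


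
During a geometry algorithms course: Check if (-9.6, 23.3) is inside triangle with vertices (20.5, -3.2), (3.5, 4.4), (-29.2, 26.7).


Cross products: AB x AP = -221.74, BC x BP = -325.9, CA x CP = 417.06
All same sign? no

No, outside


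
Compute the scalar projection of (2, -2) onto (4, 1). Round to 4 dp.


u.v = 6, |v| = sqrt(17) = 4.1231
Scalar projection = u.v / |v| = 6 / sqrt(17) = 1.4552

1.4552


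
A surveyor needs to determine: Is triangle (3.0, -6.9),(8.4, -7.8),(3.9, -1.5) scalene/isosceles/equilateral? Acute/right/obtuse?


Side lengths squared: AB^2=29.97, BC^2=59.94, CA^2=29.97
Sorted: [29.97, 29.97, 59.94]
By sides: Isosceles, By angles: Right

Isosceles, Right


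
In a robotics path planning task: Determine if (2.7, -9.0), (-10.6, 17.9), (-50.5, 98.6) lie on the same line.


Cross product: ((-10.6)-2.7)*(98.6-(-9)) - (17.9-(-9))*((-50.5)-2.7)
= 0

Yes, collinear


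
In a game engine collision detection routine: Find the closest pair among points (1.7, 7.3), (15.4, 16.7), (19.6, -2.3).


d(P0,P1) = 16.6148, d(P0,P2) = 20.3118, d(P1,P2) = 19.4587
Closest: P0 and P1

Closest pair: (1.7, 7.3) and (15.4, 16.7), distance = 16.6148


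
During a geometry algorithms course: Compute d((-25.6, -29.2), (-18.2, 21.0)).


dx=7.4, dy=50.2
d^2 = 7.4^2 + 50.2^2 = 2574.8
d = sqrt(2574.8) = 50.7425

50.7425


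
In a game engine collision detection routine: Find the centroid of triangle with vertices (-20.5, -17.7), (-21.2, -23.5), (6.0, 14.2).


Centroid = ((x_A+x_B+x_C)/3, (y_A+y_B+y_C)/3)
= (((-20.5)+(-21.2)+6)/3, ((-17.7)+(-23.5)+14.2)/3)
= (-11.9, -9)

(-11.9, -9)


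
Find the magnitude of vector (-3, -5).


|u| = sqrt((-3)^2 + (-5)^2) = sqrt(34) = 5.831

5.831


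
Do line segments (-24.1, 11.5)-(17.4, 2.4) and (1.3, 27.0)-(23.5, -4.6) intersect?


Cross products: d1=-1146.74, d2=-37.36, d3=874.39, d4=-234.99
d1*d2 < 0 and d3*d4 < 0? no

No, they don't intersect


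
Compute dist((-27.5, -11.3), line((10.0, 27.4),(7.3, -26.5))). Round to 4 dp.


|cross product| = 1916.76
|line direction| = sqrt(2912.5) = 53.9676
Distance = 1916.76/sqrt(2912.5) = 35.5169

35.5169


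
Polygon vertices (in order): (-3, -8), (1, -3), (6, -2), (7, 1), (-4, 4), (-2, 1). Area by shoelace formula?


Shoelace sum: ((-3)*(-3) - 1*(-8)) + (1*(-2) - 6*(-3)) + (6*1 - 7*(-2)) + (7*4 - (-4)*1) + ((-4)*1 - (-2)*4) + ((-2)*(-8) - (-3)*1)
= 108
Area = |108|/2 = 54

54


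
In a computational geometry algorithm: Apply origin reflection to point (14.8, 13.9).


Reflection over origin: (x,y) -> (-x,-y)
(14.8, 13.9) -> (-14.8, -13.9)

(-14.8, -13.9)


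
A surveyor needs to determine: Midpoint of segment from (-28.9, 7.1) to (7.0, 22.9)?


M = (((-28.9)+7)/2, (7.1+22.9)/2)
= (-10.95, 15)

(-10.95, 15)


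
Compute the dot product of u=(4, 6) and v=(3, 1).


u . v = u_x*v_x + u_y*v_y = 4*3 + 6*1
= 12 + 6 = 18

18


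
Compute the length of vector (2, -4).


|u| = sqrt(2^2 + (-4)^2) = sqrt(20) = 4.4721

4.4721


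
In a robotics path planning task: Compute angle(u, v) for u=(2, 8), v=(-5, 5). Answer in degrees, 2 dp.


u.v = 30, |u| = sqrt(68) = 8.2462, |v| = sqrt(50) = 7.0711
cos(theta) = u.v/(|u||v|) = 30/sqrt(3400) = 0.514496
theta = acos(0.514496) = 59.04 degrees

59.04 degrees


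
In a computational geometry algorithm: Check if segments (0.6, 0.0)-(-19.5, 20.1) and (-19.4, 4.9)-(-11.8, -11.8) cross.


Cross products: d1=296.76, d2=113.85, d3=303.51, d4=486.42
d1*d2 < 0 and d3*d4 < 0? no

No, they don't intersect


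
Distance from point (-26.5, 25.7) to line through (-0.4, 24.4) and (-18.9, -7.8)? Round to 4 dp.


|cross product| = 864.47
|line direction| = sqrt(1379.09) = 37.1361
Distance = 864.47/sqrt(1379.09) = 23.2784

23.2784


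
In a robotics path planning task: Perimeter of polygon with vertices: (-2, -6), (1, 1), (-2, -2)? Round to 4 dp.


Sides: (-2, -6)->(1, 1): sqrt(58) = 7.615773, (1, 1)->(-2, -2): sqrt(18) = 4.242641, (-2, -2)->(-2, -6): sqrt(16) = 4
Sum = 15.858414
Perimeter = 15.8584

15.8584


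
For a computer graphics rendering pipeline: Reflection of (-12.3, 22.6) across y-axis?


Reflection over y-axis: (x,y) -> (-x,y)
(-12.3, 22.6) -> (12.3, 22.6)

(12.3, 22.6)


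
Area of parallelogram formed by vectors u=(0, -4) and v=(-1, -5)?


|u x v| = |0*(-5) - (-4)*(-1)|
= |0 - 4| = 4

4


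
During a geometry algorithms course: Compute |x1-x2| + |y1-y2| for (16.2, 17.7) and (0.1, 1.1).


|16.2-0.1| + |17.7-1.1| = 16.1 + 16.6 = 32.7

32.7


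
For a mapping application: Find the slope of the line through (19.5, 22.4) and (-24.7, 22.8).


slope = (y2-y1)/(x2-x1) = (22.8-22.4)/((-24.7)-19.5) = 0.4/(-44.2) = -0.009

-0.009


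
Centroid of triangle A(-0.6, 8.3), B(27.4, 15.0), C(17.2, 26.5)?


Centroid = ((x_A+x_B+x_C)/3, (y_A+y_B+y_C)/3)
= (((-0.6)+27.4+17.2)/3, (8.3+15+26.5)/3)
= (14.6667, 16.6)

(14.6667, 16.6)


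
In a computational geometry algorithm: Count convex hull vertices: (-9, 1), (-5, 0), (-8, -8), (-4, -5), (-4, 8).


Convex hull vertices (CCW): (-9, 1), (-8, -8), (-4, -5), (-4, 8)
Count = 4

4


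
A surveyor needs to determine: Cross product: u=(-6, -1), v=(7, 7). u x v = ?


u x v = u_x*v_y - u_y*v_x = (-6)*7 - (-1)*7
= (-42) - (-7) = -35

-35


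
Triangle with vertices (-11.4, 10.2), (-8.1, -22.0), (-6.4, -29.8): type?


Side lengths squared: AB^2=1047.73, BC^2=63.73, CA^2=1625
Sorted: [63.73, 1047.73, 1625]
By sides: Scalene, By angles: Obtuse

Scalene, Obtuse


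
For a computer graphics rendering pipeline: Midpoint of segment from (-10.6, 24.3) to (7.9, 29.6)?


M = (((-10.6)+7.9)/2, (24.3+29.6)/2)
= (-1.35, 26.95)

(-1.35, 26.95)


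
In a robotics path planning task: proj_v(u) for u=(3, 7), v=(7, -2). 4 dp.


u.v = 7, |v| = sqrt(53) = 7.2801
Scalar projection = u.v / |v| = 7 / sqrt(53) = 0.9615

0.9615


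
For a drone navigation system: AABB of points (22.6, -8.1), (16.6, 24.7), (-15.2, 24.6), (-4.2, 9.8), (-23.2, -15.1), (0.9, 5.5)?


x range: [-23.2, 22.6]
y range: [-15.1, 24.7]
Bounding box: (-23.2,-15.1) to (22.6,24.7)

(-23.2,-15.1) to (22.6,24.7)


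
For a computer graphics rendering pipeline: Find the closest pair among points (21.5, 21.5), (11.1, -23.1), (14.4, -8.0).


d(P0,P1) = 45.7965, d(P0,P2) = 30.3424, d(P1,P2) = 15.4564
Closest: P1 and P2

Closest pair: (11.1, -23.1) and (14.4, -8.0), distance = 15.4564


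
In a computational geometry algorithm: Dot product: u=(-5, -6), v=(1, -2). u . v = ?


u . v = u_x*v_x + u_y*v_y = (-5)*1 + (-6)*(-2)
= (-5) + 12 = 7

7


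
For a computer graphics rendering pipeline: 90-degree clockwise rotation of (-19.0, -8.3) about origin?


90° CW: (x,y) -> (y, -x)
(-19,-8.3) -> (-8.3, 19)

(-8.3, 19)


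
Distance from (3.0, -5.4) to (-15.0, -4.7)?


dx=-18, dy=0.7
d^2 = (-18)^2 + 0.7^2 = 324.49
d = sqrt(324.49) = 18.0136

18.0136


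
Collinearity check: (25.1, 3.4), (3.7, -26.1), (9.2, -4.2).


Cross product: (3.7-25.1)*((-4.2)-3.4) - ((-26.1)-3.4)*(9.2-25.1)
= -306.41

No, not collinear


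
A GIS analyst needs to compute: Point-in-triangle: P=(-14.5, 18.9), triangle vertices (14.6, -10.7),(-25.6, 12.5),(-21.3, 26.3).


Cross products: AB x AP = -514.8, BC x BP = -125.66, CA x CP = -14.06
All same sign? yes

Yes, inside


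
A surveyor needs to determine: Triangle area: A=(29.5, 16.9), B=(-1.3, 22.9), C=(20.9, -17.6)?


Area = |x_A(y_B-y_C) + x_B(y_C-y_A) + x_C(y_A-y_B)|/2
= |1194.75 + 44.85 + (-125.4)|/2
= 1114.2/2 = 557.1

557.1


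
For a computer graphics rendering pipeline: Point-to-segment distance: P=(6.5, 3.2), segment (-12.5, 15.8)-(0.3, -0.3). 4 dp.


Project P onto AB: t = 1 (clamped to [0,1])
Closest point on segment: (0.3, -0.3)
Distance: 7.1197

7.1197


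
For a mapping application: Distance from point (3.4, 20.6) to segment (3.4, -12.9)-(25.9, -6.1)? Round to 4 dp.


Project P onto AB: t = 0.4123 (clamped to [0,1])
Closest point on segment: (12.6771, -10.0963)
Distance: 32.0675

32.0675


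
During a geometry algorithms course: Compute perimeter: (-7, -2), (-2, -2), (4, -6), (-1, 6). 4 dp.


Sides: (-7, -2)->(-2, -2): sqrt(25) = 5, (-2, -2)->(4, -6): sqrt(52) = 7.211103, (4, -6)->(-1, 6): sqrt(169) = 13, (-1, 6)->(-7, -2): sqrt(100) = 10
Sum = 35.211103
Perimeter = 35.2111

35.2111


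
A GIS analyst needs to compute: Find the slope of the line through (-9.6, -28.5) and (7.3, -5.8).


slope = (y2-y1)/(x2-x1) = ((-5.8)-(-28.5))/(7.3-(-9.6)) = 22.7/16.9 = 1.3432

1.3432


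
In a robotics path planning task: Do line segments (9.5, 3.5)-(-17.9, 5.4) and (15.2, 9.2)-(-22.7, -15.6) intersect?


Cross products: d1=74.67, d2=-676.86, d3=-167.01, d4=584.52
d1*d2 < 0 and d3*d4 < 0? yes

Yes, they intersect


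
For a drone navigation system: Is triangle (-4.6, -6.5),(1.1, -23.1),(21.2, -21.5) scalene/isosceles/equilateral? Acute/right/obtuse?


Side lengths squared: AB^2=308.05, BC^2=406.57, CA^2=890.64
Sorted: [308.05, 406.57, 890.64]
By sides: Scalene, By angles: Obtuse

Scalene, Obtuse


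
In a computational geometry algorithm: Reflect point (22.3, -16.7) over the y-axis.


Reflection over y-axis: (x,y) -> (-x,y)
(22.3, -16.7) -> (-22.3, -16.7)

(-22.3, -16.7)


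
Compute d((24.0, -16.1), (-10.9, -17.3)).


dx=-34.9, dy=-1.2
d^2 = (-34.9)^2 + (-1.2)^2 = 1219.45
d = sqrt(1219.45) = 34.9206

34.9206


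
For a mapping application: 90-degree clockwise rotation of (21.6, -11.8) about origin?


90° CW: (x,y) -> (y, -x)
(21.6,-11.8) -> (-11.8, -21.6)

(-11.8, -21.6)


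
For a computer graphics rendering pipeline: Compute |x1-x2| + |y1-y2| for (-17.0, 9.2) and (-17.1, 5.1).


|(-17)-(-17.1)| + |9.2-5.1| = 0.1 + 4.1 = 4.2

4.2


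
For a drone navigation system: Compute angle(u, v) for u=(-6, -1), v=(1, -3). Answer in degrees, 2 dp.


u.v = -3, |u| = sqrt(37) = 6.0828, |v| = sqrt(10) = 3.1623
cos(theta) = u.v/(|u||v|) = -3/sqrt(370) = -0.155963
theta = acos(-0.155963) = 98.97 degrees

98.97 degrees


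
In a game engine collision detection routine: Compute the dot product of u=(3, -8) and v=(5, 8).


u . v = u_x*v_x + u_y*v_y = 3*5 + (-8)*8
= 15 + (-64) = -49

-49


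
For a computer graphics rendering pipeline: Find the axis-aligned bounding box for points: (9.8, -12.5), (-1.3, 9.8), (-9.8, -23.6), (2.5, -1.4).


x range: [-9.8, 9.8]
y range: [-23.6, 9.8]
Bounding box: (-9.8,-23.6) to (9.8,9.8)

(-9.8,-23.6) to (9.8,9.8)


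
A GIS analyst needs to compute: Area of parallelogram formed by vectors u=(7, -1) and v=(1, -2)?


|u x v| = |7*(-2) - (-1)*1|
= |(-14) - (-1)| = 13

13


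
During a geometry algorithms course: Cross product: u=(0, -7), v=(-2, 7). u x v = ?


u x v = u_x*v_y - u_y*v_x = 0*7 - (-7)*(-2)
= 0 - 14 = -14

-14


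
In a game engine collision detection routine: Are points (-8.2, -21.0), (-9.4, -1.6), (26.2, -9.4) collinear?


Cross product: ((-9.4)-(-8.2))*((-9.4)-(-21)) - ((-1.6)-(-21))*(26.2-(-8.2))
= -681.28

No, not collinear


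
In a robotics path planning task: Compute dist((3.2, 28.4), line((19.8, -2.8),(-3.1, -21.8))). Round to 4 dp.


|cross product| = 1029.88
|line direction| = sqrt(885.41) = 29.7558
Distance = 1029.88/sqrt(885.41) = 34.611

34.611


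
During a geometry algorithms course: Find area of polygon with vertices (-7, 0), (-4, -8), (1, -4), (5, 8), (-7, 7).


Shoelace sum: ((-7)*(-8) - (-4)*0) + ((-4)*(-4) - 1*(-8)) + (1*8 - 5*(-4)) + (5*7 - (-7)*8) + ((-7)*0 - (-7)*7)
= 248
Area = |248|/2 = 124

124


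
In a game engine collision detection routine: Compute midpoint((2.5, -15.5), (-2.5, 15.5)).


M = ((2.5+(-2.5))/2, ((-15.5)+15.5)/2)
= (0, 0)

(0, 0)


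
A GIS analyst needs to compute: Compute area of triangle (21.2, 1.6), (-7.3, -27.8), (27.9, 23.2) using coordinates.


Area = |x_A(y_B-y_C) + x_B(y_C-y_A) + x_C(y_A-y_B)|/2
= |(-1081.2) + (-157.68) + 820.26|/2
= 418.62/2 = 209.31

209.31


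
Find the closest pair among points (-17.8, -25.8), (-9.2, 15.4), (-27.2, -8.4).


d(P0,P1) = 42.088, d(P0,P2) = 19.7768, d(P1,P2) = 29.8402
Closest: P0 and P2

Closest pair: (-17.8, -25.8) and (-27.2, -8.4), distance = 19.7768


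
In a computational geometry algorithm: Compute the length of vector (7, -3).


|u| = sqrt(7^2 + (-3)^2) = sqrt(58) = 7.6158

7.6158


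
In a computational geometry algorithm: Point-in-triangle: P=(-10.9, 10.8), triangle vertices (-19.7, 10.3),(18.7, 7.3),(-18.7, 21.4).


Cross products: AB x AP = 45.6, BC x BP = 286.46, CA x CP = 97.18
All same sign? yes

Yes, inside


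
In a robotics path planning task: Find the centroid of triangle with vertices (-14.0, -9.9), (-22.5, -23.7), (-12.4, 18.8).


Centroid = ((x_A+x_B+x_C)/3, (y_A+y_B+y_C)/3)
= (((-14)+(-22.5)+(-12.4))/3, ((-9.9)+(-23.7)+18.8)/3)
= (-16.3, -4.9333)

(-16.3, -4.9333)


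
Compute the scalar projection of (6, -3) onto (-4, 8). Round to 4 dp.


u.v = -48, |v| = sqrt(80) = 8.9443
Scalar projection = u.v / |v| = -48 / sqrt(80) = -5.3666

-5.3666


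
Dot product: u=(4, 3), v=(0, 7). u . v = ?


u . v = u_x*v_x + u_y*v_y = 4*0 + 3*7
= 0 + 21 = 21

21


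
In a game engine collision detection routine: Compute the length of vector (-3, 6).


|u| = sqrt((-3)^2 + 6^2) = sqrt(45) = 6.7082

6.7082


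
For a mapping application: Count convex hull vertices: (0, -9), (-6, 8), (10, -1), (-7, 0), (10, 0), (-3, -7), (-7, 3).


Convex hull vertices (CCW): (-7, 0), (-3, -7), (0, -9), (10, -1), (10, 0), (-6, 8), (-7, 3)
Count = 7

7


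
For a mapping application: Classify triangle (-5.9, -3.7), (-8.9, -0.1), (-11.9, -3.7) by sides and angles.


Side lengths squared: AB^2=21.96, BC^2=21.96, CA^2=36
Sorted: [21.96, 21.96, 36]
By sides: Isosceles, By angles: Acute

Isosceles, Acute


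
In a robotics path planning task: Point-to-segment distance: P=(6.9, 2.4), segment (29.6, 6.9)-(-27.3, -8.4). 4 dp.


Project P onto AB: t = 0.3919 (clamped to [0,1])
Closest point on segment: (7.3022, 0.9043)
Distance: 1.5489

1.5489


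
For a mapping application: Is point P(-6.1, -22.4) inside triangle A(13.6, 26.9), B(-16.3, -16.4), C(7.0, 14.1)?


Cross products: AB x AP = 621.06, BC x BP = -450.9, CA x CP = -73.22
All same sign? no

No, outside


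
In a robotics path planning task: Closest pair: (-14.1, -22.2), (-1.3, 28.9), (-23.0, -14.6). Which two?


d(P0,P1) = 52.6787, d(P0,P2) = 11.7034, d(P1,P2) = 48.6121
Closest: P0 and P2

Closest pair: (-14.1, -22.2) and (-23.0, -14.6), distance = 11.7034


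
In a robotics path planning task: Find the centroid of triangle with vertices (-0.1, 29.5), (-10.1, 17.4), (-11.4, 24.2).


Centroid = ((x_A+x_B+x_C)/3, (y_A+y_B+y_C)/3)
= (((-0.1)+(-10.1)+(-11.4))/3, (29.5+17.4+24.2)/3)
= (-7.2, 23.7)

(-7.2, 23.7)


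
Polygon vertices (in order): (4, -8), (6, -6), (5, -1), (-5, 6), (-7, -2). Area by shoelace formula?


Shoelace sum: (4*(-6) - 6*(-8)) + (6*(-1) - 5*(-6)) + (5*6 - (-5)*(-1)) + ((-5)*(-2) - (-7)*6) + ((-7)*(-8) - 4*(-2))
= 189
Area = |189|/2 = 94.5

94.5


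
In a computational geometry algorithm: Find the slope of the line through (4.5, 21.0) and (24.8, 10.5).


slope = (y2-y1)/(x2-x1) = (10.5-21)/(24.8-4.5) = (-10.5)/20.3 = -0.5172

-0.5172


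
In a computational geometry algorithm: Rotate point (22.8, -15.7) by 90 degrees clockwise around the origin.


90° CW: (x,y) -> (y, -x)
(22.8,-15.7) -> (-15.7, -22.8)

(-15.7, -22.8)


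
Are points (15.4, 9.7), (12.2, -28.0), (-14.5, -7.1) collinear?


Cross product: (12.2-15.4)*((-7.1)-9.7) - ((-28)-9.7)*((-14.5)-15.4)
= -1073.47

No, not collinear


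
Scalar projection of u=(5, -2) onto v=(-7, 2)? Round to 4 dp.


u.v = -39, |v| = sqrt(53) = 7.2801
Scalar projection = u.v / |v| = -39 / sqrt(53) = -5.3571

-5.3571


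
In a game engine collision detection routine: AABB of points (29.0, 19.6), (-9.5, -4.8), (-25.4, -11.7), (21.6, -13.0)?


x range: [-25.4, 29]
y range: [-13, 19.6]
Bounding box: (-25.4,-13) to (29,19.6)

(-25.4,-13) to (29,19.6)


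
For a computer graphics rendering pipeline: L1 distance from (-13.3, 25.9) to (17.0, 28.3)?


|(-13.3)-17| + |25.9-28.3| = 30.3 + 2.4 = 32.7

32.7


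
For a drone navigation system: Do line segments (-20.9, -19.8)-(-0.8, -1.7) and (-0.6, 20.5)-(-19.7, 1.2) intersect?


Cross products: d1=377.94, d2=420.16, d3=442.6, d4=400.38
d1*d2 < 0 and d3*d4 < 0? no

No, they don't intersect


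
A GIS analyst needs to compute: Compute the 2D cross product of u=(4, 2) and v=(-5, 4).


u x v = u_x*v_y - u_y*v_x = 4*4 - 2*(-5)
= 16 - (-10) = 26

26


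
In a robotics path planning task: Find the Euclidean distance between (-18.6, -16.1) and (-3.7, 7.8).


dx=14.9, dy=23.9
d^2 = 14.9^2 + 23.9^2 = 793.22
d = sqrt(793.22) = 28.1642

28.1642


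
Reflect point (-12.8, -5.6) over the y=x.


Reflection over y=x: (x,y) -> (y,x)
(-12.8, -5.6) -> (-5.6, -12.8)

(-5.6, -12.8)


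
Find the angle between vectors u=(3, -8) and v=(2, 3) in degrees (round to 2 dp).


u.v = -18, |u| = sqrt(73) = 8.544, |v| = sqrt(13) = 3.6056
cos(theta) = u.v/(|u||v|) = -18/sqrt(949) = -0.584305
theta = acos(-0.584305) = 125.75 degrees

125.75 degrees


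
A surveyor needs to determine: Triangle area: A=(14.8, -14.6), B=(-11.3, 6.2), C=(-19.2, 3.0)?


Area = |x_A(y_B-y_C) + x_B(y_C-y_A) + x_C(y_A-y_B)|/2
= |47.36 + (-198.88) + 399.36|/2
= 247.84/2 = 123.92

123.92


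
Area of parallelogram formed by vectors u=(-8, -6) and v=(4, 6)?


|u x v| = |(-8)*6 - (-6)*4|
= |(-48) - (-24)| = 24

24


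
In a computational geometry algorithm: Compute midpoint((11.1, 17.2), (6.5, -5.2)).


M = ((11.1+6.5)/2, (17.2+(-5.2))/2)
= (8.8, 6)

(8.8, 6)


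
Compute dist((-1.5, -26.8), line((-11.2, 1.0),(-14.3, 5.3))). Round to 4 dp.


|cross product| = 44.47
|line direction| = sqrt(28.1) = 5.3009
Distance = 44.47/sqrt(28.1) = 8.3891

8.3891


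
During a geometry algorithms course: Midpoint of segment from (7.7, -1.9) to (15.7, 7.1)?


M = ((7.7+15.7)/2, ((-1.9)+7.1)/2)
= (11.7, 2.6)

(11.7, 2.6)


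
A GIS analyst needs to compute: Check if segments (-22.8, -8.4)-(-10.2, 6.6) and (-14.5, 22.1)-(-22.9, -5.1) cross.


Cross products: d1=30.44, d2=247.16, d3=259.8, d4=43.08
d1*d2 < 0 and d3*d4 < 0? no

No, they don't intersect


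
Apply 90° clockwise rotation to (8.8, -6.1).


90° CW: (x,y) -> (y, -x)
(8.8,-6.1) -> (-6.1, -8.8)

(-6.1, -8.8)


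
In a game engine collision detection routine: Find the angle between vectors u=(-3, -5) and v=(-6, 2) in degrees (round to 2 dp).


u.v = 8, |u| = sqrt(34) = 5.831, |v| = sqrt(40) = 6.3246
cos(theta) = u.v/(|u||v|) = 8/sqrt(1360) = 0.21693
theta = acos(0.21693) = 77.47 degrees

77.47 degrees


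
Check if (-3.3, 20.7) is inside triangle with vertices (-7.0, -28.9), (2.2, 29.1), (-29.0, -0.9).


Cross products: AB x AP = 241.72, BC x BP = 97.08, CA x CP = 1194.8
All same sign? yes

Yes, inside


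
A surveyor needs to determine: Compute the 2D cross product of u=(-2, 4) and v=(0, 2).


u x v = u_x*v_y - u_y*v_x = (-2)*2 - 4*0
= (-4) - 0 = -4

-4


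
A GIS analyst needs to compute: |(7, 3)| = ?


|u| = sqrt(7^2 + 3^2) = sqrt(58) = 7.6158

7.6158


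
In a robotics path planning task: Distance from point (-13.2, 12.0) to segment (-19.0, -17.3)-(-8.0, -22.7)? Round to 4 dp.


Project P onto AB: t = 0 (clamped to [0,1])
Closest point on segment: (-19, -17.3)
Distance: 29.8685

29.8685


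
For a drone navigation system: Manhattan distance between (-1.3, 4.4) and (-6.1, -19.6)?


|(-1.3)-(-6.1)| + |4.4-(-19.6)| = 4.8 + 24 = 28.8

28.8


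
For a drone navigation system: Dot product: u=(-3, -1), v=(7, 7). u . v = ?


u . v = u_x*v_x + u_y*v_y = (-3)*7 + (-1)*7
= (-21) + (-7) = -28

-28


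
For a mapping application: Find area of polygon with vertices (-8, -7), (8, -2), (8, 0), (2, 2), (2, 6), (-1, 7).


Shoelace sum: ((-8)*(-2) - 8*(-7)) + (8*0 - 8*(-2)) + (8*2 - 2*0) + (2*6 - 2*2) + (2*7 - (-1)*6) + ((-1)*(-7) - (-8)*7)
= 195
Area = |195|/2 = 97.5

97.5


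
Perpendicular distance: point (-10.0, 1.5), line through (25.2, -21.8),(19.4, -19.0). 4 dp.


|cross product| = 36.58
|line direction| = sqrt(41.48) = 6.4405
Distance = 36.58/sqrt(41.48) = 5.6797

5.6797


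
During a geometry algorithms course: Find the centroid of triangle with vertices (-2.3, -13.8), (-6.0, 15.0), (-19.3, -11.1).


Centroid = ((x_A+x_B+x_C)/3, (y_A+y_B+y_C)/3)
= (((-2.3)+(-6)+(-19.3))/3, ((-13.8)+15+(-11.1))/3)
= (-9.2, -3.3)

(-9.2, -3.3)


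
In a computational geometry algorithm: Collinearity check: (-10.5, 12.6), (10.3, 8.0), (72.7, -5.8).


Cross product: (10.3-(-10.5))*((-5.8)-12.6) - (8-12.6)*(72.7-(-10.5))
= 0

Yes, collinear


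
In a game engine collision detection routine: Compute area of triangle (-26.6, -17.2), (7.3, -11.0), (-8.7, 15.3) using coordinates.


Area = |x_A(y_B-y_C) + x_B(y_C-y_A) + x_C(y_A-y_B)|/2
= |699.58 + 237.25 + 53.94|/2
= 990.77/2 = 495.385

495.385


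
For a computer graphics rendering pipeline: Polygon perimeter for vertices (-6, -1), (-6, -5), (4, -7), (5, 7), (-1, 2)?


Sides: (-6, -1)->(-6, -5): sqrt(16) = 4, (-6, -5)->(4, -7): sqrt(104) = 10.198039, (4, -7)->(5, 7): sqrt(197) = 14.035669, (5, 7)->(-1, 2): sqrt(61) = 7.81025, (-1, 2)->(-6, -1): sqrt(34) = 5.830952
Sum = 41.87491
Perimeter = 41.8749

41.8749


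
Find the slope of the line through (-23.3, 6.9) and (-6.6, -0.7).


slope = (y2-y1)/(x2-x1) = ((-0.7)-6.9)/((-6.6)-(-23.3)) = (-7.6)/16.7 = -0.4551

-0.4551


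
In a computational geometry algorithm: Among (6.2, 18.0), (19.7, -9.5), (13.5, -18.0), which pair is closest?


d(P0,P1) = 30.6349, d(P0,P2) = 36.7327, d(P1,P2) = 10.5209
Closest: P1 and P2

Closest pair: (19.7, -9.5) and (13.5, -18.0), distance = 10.5209


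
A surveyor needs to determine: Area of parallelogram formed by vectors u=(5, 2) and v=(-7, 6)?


|u x v| = |5*6 - 2*(-7)|
= |30 - (-14)| = 44

44


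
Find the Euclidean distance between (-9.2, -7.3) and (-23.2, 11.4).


dx=-14, dy=18.7
d^2 = (-14)^2 + 18.7^2 = 545.69
d = sqrt(545.69) = 23.36

23.36


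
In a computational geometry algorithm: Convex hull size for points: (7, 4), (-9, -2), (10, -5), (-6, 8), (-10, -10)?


Convex hull vertices (CCW): (-10, -10), (10, -5), (7, 4), (-6, 8), (-9, -2)
Count = 5

5


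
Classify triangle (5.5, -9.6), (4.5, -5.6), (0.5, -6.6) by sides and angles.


Side lengths squared: AB^2=17, BC^2=17, CA^2=34
Sorted: [17, 17, 34]
By sides: Isosceles, By angles: Right

Isosceles, Right


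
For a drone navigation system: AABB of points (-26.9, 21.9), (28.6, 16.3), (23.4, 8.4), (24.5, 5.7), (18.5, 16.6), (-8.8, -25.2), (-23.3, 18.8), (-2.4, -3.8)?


x range: [-26.9, 28.6]
y range: [-25.2, 21.9]
Bounding box: (-26.9,-25.2) to (28.6,21.9)

(-26.9,-25.2) to (28.6,21.9)


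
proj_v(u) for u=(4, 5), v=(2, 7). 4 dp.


u.v = 43, |v| = sqrt(53) = 7.2801
Scalar projection = u.v / |v| = 43 / sqrt(53) = 5.9065

5.9065


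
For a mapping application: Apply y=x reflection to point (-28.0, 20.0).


Reflection over y=x: (x,y) -> (y,x)
(-28, 20) -> (20, -28)

(20, -28)


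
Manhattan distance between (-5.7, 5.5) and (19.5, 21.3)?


|(-5.7)-19.5| + |5.5-21.3| = 25.2 + 15.8 = 41

41


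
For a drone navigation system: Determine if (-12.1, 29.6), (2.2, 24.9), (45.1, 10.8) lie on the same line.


Cross product: (2.2-(-12.1))*(10.8-29.6) - (24.9-29.6)*(45.1-(-12.1))
= 0

Yes, collinear


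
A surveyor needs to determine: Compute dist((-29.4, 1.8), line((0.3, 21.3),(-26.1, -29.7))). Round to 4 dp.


|cross product| = 999.9
|line direction| = sqrt(3297.96) = 57.4279
Distance = 999.9/sqrt(3297.96) = 17.4114

17.4114


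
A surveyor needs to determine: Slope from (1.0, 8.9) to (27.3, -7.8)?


slope = (y2-y1)/(x2-x1) = ((-7.8)-8.9)/(27.3-1) = (-16.7)/26.3 = -0.635

-0.635


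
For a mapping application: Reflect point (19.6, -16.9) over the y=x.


Reflection over y=x: (x,y) -> (y,x)
(19.6, -16.9) -> (-16.9, 19.6)

(-16.9, 19.6)


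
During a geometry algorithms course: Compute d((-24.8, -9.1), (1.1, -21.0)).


dx=25.9, dy=-11.9
d^2 = 25.9^2 + (-11.9)^2 = 812.42
d = sqrt(812.42) = 28.503

28.503


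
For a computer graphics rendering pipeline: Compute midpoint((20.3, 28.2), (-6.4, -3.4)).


M = ((20.3+(-6.4))/2, (28.2+(-3.4))/2)
= (6.95, 12.4)

(6.95, 12.4)


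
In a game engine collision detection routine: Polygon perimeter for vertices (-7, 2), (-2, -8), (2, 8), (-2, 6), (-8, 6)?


Sides: (-7, 2)->(-2, -8): sqrt(125) = 11.18034, (-2, -8)->(2, 8): sqrt(272) = 16.492423, (2, 8)->(-2, 6): sqrt(20) = 4.472136, (-2, 6)->(-8, 6): sqrt(36) = 6, (-8, 6)->(-7, 2): sqrt(17) = 4.123106
Sum = 42.268005
Perimeter = 42.268

42.268


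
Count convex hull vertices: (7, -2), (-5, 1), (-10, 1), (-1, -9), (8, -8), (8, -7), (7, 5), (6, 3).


Convex hull vertices (CCW): (-10, 1), (-1, -9), (8, -8), (8, -7), (7, 5)
Count = 5

5


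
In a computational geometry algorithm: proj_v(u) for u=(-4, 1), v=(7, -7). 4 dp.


u.v = -35, |v| = sqrt(98) = 9.8995
Scalar projection = u.v / |v| = -35 / sqrt(98) = -3.5355

-3.5355


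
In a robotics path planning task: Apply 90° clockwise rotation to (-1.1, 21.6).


90° CW: (x,y) -> (y, -x)
(-1.1,21.6) -> (21.6, 1.1)

(21.6, 1.1)


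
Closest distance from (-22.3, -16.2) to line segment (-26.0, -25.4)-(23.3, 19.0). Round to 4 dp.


Project P onto AB: t = 0.1342 (clamped to [0,1])
Closest point on segment: (-19.3821, -19.4399)
Distance: 4.3601

4.3601


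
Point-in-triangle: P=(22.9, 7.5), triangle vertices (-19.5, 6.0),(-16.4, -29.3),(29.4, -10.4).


Cross products: AB x AP = 1501.37, BC x BP = 942.67, CA x CP = -768.71
All same sign? no

No, outside


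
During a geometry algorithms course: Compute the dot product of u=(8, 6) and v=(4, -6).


u . v = u_x*v_x + u_y*v_y = 8*4 + 6*(-6)
= 32 + (-36) = -4

-4


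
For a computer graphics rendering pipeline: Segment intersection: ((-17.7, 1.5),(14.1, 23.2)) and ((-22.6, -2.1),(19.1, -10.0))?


Cross products: d1=188.83, d2=1344.94, d3=-8.15, d4=-1164.26
d1*d2 < 0 and d3*d4 < 0? no

No, they don't intersect


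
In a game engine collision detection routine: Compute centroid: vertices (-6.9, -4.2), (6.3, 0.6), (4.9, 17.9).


Centroid = ((x_A+x_B+x_C)/3, (y_A+y_B+y_C)/3)
= (((-6.9)+6.3+4.9)/3, ((-4.2)+0.6+17.9)/3)
= (1.4333, 4.7667)

(1.4333, 4.7667)


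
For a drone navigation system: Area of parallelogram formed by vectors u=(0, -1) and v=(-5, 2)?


|u x v| = |0*2 - (-1)*(-5)|
= |0 - 5| = 5

5


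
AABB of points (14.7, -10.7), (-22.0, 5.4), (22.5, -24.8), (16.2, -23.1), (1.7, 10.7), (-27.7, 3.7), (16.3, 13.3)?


x range: [-27.7, 22.5]
y range: [-24.8, 13.3]
Bounding box: (-27.7,-24.8) to (22.5,13.3)

(-27.7,-24.8) to (22.5,13.3)


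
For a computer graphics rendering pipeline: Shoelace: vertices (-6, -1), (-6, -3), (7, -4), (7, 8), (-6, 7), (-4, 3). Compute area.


Shoelace sum: ((-6)*(-3) - (-6)*(-1)) + ((-6)*(-4) - 7*(-3)) + (7*8 - 7*(-4)) + (7*7 - (-6)*8) + ((-6)*3 - (-4)*7) + ((-4)*(-1) - (-6)*3)
= 270
Area = |270|/2 = 135

135


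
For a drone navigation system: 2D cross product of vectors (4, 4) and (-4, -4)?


u x v = u_x*v_y - u_y*v_x = 4*(-4) - 4*(-4)
= (-16) - (-16) = 0

0


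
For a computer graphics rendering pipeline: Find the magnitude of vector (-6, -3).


|u| = sqrt((-6)^2 + (-3)^2) = sqrt(45) = 6.7082

6.7082


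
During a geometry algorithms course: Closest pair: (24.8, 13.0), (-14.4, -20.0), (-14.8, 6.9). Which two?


d(P0,P1) = 51.241, d(P0,P2) = 40.0671, d(P1,P2) = 26.903
Closest: P1 and P2

Closest pair: (-14.4, -20.0) and (-14.8, 6.9), distance = 26.903


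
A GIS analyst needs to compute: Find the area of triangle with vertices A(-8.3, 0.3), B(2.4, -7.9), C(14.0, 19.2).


Area = |x_A(y_B-y_C) + x_B(y_C-y_A) + x_C(y_A-y_B)|/2
= |224.93 + 45.36 + 114.8|/2
= 385.09/2 = 192.545

192.545


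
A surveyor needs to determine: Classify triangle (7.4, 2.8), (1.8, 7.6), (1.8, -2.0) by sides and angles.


Side lengths squared: AB^2=54.4, BC^2=92.16, CA^2=54.4
Sorted: [54.4, 54.4, 92.16]
By sides: Isosceles, By angles: Acute

Isosceles, Acute


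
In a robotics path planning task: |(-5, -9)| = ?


|u| = sqrt((-5)^2 + (-9)^2) = sqrt(106) = 10.2956

10.2956


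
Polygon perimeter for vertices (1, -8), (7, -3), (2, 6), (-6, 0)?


Sides: (1, -8)->(7, -3): sqrt(61) = 7.81025, (7, -3)->(2, 6): sqrt(106) = 10.29563, (2, 6)->(-6, 0): sqrt(100) = 10, (-6, 0)->(1, -8): sqrt(113) = 10.630146
Sum = 38.736026
Perimeter = 38.736

38.736


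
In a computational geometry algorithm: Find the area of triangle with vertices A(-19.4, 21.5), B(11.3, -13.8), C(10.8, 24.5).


Area = |x_A(y_B-y_C) + x_B(y_C-y_A) + x_C(y_A-y_B)|/2
= |743.02 + 33.9 + 381.24|/2
= 1158.16/2 = 579.08

579.08
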